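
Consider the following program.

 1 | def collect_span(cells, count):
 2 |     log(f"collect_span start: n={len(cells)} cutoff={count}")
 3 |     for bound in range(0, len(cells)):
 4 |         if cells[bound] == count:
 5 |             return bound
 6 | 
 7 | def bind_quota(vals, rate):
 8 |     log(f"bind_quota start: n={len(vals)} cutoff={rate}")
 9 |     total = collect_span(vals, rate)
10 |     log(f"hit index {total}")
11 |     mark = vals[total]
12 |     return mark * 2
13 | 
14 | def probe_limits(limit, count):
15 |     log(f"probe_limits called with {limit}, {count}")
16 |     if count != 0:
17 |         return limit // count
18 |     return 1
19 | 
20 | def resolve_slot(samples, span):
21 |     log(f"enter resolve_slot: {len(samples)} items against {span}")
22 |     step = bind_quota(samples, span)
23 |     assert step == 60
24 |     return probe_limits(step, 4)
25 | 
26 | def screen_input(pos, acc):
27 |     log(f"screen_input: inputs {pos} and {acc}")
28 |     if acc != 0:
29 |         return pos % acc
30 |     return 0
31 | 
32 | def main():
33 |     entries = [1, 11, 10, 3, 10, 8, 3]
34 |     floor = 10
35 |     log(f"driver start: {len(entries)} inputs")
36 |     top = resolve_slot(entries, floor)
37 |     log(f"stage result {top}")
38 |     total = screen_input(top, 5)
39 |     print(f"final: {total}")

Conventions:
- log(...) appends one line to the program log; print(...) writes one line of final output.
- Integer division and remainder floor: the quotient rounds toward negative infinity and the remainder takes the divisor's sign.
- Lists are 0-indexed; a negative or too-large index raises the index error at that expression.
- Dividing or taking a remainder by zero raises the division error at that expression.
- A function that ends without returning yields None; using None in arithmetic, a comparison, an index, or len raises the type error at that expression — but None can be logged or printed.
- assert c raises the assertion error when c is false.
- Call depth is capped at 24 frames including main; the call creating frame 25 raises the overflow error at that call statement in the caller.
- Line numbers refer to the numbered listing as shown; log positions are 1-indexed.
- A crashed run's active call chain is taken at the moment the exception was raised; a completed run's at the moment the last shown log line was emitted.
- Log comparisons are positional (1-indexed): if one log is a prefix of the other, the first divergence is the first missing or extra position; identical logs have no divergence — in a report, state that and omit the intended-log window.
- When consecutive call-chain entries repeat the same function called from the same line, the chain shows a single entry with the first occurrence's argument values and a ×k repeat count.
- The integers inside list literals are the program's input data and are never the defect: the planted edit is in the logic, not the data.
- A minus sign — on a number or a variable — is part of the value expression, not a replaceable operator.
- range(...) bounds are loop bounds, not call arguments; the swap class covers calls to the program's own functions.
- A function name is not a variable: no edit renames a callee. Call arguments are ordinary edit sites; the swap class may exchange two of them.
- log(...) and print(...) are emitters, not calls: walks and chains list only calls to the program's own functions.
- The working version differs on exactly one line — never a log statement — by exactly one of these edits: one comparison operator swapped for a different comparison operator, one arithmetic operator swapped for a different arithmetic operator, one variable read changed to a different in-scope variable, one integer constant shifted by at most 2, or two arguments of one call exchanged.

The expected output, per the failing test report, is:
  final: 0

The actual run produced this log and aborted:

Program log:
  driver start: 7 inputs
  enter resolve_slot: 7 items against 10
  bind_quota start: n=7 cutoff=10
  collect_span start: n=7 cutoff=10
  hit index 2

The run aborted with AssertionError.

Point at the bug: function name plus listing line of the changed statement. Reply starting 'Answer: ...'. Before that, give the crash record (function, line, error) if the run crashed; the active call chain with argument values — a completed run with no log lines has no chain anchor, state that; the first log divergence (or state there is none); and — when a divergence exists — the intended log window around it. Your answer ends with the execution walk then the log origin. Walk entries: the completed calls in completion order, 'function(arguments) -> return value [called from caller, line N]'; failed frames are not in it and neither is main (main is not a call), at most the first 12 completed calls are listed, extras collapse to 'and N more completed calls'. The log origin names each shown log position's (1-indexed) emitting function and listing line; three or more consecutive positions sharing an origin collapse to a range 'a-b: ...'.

Answer: the defect is in resolve_slot at line 23.
Key observation: After 5 matching log lines the faulty run goes silent, while the working version continues with 'probe_limits called with 20, 4'.
Crash: resolve_slot, line 23, AssertionError.
Call chain: main -> resolve_slot([1, 11, 10, 3, 10, 8, 3], 10) (called at line 36).
First divergence: position 6 — after 5 matching lines the faulty run goes silent; intended next line 'probe_limits called with 20, 4'.
Intended log window:
  4: collect_span start: n=7 cutoff=10
  5: hit index 2
  6: probe_limits called with 20, 4
  7: stage result 5
Execution walk:
  collect_span([1, 11, 10, 3, 10, 8, 3], 10) -> 2  [called from bind_quota, line 9]
  bind_quota([1, 11, 10, 3, 10, 8, 3], 10) -> 20  [called from resolve_slot, line 22]
Log line origins:
  1 — main, line 35
  2 — resolve_slot, line 21
  3 — bind_quota, line 8
  4 — collect_span, line 2
  5 — bind_quota, line 10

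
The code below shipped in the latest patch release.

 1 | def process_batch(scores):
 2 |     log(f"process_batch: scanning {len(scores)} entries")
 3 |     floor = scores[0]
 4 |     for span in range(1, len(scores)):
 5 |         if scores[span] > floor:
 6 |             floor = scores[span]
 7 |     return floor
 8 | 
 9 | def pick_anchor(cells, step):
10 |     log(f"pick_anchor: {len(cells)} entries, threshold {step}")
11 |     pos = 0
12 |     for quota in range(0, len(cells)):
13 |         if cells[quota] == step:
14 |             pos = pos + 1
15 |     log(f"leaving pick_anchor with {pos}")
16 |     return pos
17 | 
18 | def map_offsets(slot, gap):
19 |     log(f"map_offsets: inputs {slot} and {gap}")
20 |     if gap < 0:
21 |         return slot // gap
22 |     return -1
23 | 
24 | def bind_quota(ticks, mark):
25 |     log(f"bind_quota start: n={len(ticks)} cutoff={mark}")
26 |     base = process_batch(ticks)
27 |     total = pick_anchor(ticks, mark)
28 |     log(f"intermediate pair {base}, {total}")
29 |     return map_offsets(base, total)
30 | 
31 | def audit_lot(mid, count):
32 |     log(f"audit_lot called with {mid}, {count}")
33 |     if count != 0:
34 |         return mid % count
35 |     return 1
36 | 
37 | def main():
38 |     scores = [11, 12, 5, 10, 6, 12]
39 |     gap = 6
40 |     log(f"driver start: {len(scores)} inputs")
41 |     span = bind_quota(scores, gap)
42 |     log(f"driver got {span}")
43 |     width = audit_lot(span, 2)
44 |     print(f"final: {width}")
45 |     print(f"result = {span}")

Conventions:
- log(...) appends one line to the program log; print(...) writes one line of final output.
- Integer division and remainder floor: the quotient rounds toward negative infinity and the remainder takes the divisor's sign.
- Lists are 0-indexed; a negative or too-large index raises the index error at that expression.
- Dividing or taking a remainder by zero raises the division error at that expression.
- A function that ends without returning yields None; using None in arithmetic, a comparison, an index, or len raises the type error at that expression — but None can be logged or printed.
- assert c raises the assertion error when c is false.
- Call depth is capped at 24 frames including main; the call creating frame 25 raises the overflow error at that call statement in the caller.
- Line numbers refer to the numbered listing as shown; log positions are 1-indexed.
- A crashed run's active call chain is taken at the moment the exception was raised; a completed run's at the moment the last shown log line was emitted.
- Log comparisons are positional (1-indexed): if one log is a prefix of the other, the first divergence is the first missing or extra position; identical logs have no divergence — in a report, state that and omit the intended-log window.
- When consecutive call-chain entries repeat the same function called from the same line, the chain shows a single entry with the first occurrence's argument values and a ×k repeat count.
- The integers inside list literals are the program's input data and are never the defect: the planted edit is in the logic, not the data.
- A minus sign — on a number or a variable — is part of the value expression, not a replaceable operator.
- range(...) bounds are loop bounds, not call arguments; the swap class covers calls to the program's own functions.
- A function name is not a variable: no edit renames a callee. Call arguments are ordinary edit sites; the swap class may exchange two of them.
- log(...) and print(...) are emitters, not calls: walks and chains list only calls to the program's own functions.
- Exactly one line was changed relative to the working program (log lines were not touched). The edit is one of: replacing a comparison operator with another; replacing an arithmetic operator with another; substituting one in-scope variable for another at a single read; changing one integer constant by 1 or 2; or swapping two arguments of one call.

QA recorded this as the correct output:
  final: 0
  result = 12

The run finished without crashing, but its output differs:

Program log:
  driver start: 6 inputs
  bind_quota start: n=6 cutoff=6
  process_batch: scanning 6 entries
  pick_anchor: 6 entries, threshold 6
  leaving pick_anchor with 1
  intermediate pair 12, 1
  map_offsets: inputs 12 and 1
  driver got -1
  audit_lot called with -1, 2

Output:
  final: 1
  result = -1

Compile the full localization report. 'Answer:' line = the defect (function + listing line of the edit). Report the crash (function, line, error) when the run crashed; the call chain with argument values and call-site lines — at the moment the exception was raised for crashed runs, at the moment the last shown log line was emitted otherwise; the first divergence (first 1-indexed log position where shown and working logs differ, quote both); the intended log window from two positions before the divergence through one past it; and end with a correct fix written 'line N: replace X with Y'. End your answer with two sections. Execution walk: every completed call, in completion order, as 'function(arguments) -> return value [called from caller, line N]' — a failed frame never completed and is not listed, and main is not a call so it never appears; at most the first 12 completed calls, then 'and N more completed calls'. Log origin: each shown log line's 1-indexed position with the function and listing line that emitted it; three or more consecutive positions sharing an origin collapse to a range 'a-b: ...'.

Answer: the defect is in map_offsets at line 20.
Key fact: The log first diverges at position 8: the faulty run prints 'driver got -1' where the working version prints 'driver got 12'.
Call chain: main -> audit_lot(-1, 2) (called at line 43).
First divergence: position 8; shown 'driver got -1' vs intended 'driver got 12'.
Intended log window:
  6: intermediate pair 12, 1
  7: map_offsets: inputs 12 and 1
  8: driver got 12
  9: audit_lot called with 12, 2
Execution walk:
  process_batch([11, 12, 5, 10, 6, 12]) -> 12  [called from bind_quota, line 26]
  pick_anchor([11, 12, 5, 10, 6, 12], 6) -> 1  [called from bind_quota, line 27]
  map_offsets(12, 1) -> -1  [called from bind_quota, line 29]
  bind_quota([11, 12, 5, 10, 6, 12], 6) -> -1  [called from main, line 41]
  audit_lot(-1, 2) -> 1  [called from main, line 43]
Log origins:
  1: emitted by main (line 40)
  2: emitted by bind_quota (line 25)
  3: emitted by process_batch (line 2)
  4: emitted by pick_anchor (line 10)
  5: emitted by pick_anchor (line 15)
  6: emitted by bind_quota (line 28)
  7: emitted by map_offsets (line 19)
  8: emitted by main (line 42)
  9: emitted by audit_lot (line 32)
A correct fix: line 20: replace `<` with `!=`.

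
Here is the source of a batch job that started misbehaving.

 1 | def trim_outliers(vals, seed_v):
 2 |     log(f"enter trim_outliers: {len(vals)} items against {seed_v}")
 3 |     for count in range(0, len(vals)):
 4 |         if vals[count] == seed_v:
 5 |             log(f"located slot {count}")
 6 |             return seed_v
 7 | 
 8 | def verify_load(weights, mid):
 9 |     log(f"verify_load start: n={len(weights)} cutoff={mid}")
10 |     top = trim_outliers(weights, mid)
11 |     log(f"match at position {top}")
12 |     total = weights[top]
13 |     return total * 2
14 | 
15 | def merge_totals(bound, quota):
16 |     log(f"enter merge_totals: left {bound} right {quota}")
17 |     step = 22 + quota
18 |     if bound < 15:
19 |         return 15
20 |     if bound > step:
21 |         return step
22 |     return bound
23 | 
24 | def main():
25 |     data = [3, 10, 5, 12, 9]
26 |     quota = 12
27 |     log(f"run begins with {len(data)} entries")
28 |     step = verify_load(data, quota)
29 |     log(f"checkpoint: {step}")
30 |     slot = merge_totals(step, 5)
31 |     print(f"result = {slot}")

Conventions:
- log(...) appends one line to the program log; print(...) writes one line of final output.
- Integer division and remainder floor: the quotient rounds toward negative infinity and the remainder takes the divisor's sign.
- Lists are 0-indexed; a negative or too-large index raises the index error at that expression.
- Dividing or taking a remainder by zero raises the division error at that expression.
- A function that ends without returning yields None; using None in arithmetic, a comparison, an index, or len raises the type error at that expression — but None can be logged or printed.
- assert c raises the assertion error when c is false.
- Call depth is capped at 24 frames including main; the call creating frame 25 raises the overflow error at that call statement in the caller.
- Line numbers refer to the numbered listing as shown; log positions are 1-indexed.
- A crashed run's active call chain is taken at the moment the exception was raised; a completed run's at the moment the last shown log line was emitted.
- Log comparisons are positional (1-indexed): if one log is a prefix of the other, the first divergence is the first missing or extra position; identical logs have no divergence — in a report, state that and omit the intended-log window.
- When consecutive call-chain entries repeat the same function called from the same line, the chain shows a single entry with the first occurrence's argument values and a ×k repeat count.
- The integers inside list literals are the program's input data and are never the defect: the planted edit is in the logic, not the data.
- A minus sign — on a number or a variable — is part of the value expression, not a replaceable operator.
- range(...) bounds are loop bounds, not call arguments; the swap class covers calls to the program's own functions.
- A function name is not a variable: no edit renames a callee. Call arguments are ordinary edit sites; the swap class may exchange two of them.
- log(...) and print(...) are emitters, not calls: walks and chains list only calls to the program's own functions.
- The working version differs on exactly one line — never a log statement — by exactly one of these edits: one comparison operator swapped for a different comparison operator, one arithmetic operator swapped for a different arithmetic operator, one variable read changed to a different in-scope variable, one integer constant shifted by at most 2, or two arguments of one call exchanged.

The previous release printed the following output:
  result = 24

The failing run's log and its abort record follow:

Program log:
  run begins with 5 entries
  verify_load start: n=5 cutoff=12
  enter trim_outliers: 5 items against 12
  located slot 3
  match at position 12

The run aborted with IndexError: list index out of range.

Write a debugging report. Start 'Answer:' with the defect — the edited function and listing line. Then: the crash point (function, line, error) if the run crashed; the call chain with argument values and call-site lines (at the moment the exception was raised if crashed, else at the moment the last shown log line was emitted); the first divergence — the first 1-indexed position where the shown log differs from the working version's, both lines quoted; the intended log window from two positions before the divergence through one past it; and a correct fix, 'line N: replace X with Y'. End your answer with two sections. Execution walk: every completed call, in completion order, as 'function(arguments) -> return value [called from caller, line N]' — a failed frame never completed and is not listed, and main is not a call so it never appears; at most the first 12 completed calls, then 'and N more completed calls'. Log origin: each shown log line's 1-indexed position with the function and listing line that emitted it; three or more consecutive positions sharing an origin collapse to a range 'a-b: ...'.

Answer: the defect is in trim_outliers at line 6.
Key fact: The earliest visible damage is log position 5 — 'match at position 12' rather than the intended 'match at position 3'.
Crash: verify_load, line 12, IndexError.
Call chain: main -> verify_load([3, 10, 5, 12, 9], 12) (called at line 28).
First divergence: position 5 — shown 'match at position 12', intended 'match at position 3'.
Intended log window:
  3: enter trim_outliers: 5 items against 12
  4: located slot 3
  5: match at position 3
  6: checkpoint: 24
Execution walk:
  trim_outliers([3, 10, 5, 12, 9], 12) -> 12  [called from verify_load, line 10]
Origin of each log line:
  1: from main, line 27
  2: from verify_load, line 9
  3: from trim_outliers, line 2
  4: from trim_outliers, line 5
  5: from verify_load, line 11
A correct fix: line 6: replace `seed_v` with `count`.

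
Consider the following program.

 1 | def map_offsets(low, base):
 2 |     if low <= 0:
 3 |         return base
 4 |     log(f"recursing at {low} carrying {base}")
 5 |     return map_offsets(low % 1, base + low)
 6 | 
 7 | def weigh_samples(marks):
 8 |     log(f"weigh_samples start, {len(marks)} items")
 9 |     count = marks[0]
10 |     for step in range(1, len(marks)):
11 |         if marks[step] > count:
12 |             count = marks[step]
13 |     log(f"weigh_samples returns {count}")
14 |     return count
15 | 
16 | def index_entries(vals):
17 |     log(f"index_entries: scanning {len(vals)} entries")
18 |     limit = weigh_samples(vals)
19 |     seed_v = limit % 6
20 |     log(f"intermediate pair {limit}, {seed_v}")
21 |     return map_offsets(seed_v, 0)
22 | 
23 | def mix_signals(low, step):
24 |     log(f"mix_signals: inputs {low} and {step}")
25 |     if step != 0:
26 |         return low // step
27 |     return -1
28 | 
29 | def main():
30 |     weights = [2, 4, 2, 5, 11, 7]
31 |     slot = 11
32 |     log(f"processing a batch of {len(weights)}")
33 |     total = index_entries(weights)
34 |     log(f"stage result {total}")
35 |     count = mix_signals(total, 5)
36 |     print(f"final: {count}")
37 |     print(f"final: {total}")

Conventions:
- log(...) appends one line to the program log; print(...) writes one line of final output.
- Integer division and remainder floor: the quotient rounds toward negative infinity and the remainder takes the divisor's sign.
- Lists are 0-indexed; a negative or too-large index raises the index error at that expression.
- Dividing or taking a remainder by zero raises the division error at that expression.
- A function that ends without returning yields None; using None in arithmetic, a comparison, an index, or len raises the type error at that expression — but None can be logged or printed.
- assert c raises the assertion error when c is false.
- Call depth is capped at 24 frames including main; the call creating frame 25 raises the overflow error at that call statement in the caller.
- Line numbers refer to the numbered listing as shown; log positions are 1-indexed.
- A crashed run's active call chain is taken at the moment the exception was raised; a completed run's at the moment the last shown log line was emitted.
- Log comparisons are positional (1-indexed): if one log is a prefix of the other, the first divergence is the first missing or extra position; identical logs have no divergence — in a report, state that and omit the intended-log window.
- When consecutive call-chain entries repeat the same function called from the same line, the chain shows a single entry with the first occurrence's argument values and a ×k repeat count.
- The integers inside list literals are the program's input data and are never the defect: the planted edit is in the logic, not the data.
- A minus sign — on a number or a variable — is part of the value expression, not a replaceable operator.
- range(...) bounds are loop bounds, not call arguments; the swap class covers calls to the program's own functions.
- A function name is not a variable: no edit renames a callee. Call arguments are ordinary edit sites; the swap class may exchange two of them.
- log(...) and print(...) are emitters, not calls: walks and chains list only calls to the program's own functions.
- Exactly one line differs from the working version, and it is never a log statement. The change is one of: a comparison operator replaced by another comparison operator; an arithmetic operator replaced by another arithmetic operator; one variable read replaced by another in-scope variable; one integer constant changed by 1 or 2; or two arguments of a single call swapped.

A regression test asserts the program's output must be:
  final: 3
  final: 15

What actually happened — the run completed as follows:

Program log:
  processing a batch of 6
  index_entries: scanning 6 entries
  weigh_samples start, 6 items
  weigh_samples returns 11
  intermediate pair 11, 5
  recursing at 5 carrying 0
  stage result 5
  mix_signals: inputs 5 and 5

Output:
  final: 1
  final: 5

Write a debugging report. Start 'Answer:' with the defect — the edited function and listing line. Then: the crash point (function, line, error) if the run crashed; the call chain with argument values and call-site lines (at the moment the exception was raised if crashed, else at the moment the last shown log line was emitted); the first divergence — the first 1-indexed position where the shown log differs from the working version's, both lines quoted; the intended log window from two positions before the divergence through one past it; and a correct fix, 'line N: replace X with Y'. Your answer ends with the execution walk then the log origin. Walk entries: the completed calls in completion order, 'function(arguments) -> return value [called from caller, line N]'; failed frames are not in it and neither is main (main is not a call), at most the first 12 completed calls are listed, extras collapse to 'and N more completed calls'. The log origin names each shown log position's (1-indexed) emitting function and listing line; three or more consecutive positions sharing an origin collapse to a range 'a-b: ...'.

Answer: the defect is in map_offsets at line 5.
The tell: At log position 7 the runs split — shown 'stage result 5', but the working version logs 'recursing at 4 carrying 5'.
Call chain: main -> mix_signals(5, 5) (called at line 35).
First divergence: at position 7 the run shows 'stage result 5' where the working version logs 'recursing at 4 carrying 5'.
Intended log window:
  5: intermediate pair 11, 5
  6: recursing at 5 carrying 0
  7: recursing at 4 carrying 5
  8: recursing at 3 carrying 9
Execution walk:
  weigh_samples([2, 4, 2, 5, 11, 7]) -> 11  [called from index_entries, line 18]
  map_offsets(0, 5) -> 5  [called from map_offsets, line 5]
  map_offsets(5, 0) -> 5  [called from index_entries, line 21]
  index_entries([2, 4, 2, 5, 11, 7]) -> 5  [called from main, line 33]
  mix_signals(5, 5) -> 1  [called from main, line 35]
Origin of each log line:
  1 — main, line 32
  2 — index_entries, line 17
  3 — weigh_samples, line 8
  4 — weigh_samples, line 13
  5 — index_entries, line 20
  6 — map_offsets, line 4
  7 — main, line 34
  8 — mix_signals, line 24
A correct fix: line 5: replace `%` with `-`.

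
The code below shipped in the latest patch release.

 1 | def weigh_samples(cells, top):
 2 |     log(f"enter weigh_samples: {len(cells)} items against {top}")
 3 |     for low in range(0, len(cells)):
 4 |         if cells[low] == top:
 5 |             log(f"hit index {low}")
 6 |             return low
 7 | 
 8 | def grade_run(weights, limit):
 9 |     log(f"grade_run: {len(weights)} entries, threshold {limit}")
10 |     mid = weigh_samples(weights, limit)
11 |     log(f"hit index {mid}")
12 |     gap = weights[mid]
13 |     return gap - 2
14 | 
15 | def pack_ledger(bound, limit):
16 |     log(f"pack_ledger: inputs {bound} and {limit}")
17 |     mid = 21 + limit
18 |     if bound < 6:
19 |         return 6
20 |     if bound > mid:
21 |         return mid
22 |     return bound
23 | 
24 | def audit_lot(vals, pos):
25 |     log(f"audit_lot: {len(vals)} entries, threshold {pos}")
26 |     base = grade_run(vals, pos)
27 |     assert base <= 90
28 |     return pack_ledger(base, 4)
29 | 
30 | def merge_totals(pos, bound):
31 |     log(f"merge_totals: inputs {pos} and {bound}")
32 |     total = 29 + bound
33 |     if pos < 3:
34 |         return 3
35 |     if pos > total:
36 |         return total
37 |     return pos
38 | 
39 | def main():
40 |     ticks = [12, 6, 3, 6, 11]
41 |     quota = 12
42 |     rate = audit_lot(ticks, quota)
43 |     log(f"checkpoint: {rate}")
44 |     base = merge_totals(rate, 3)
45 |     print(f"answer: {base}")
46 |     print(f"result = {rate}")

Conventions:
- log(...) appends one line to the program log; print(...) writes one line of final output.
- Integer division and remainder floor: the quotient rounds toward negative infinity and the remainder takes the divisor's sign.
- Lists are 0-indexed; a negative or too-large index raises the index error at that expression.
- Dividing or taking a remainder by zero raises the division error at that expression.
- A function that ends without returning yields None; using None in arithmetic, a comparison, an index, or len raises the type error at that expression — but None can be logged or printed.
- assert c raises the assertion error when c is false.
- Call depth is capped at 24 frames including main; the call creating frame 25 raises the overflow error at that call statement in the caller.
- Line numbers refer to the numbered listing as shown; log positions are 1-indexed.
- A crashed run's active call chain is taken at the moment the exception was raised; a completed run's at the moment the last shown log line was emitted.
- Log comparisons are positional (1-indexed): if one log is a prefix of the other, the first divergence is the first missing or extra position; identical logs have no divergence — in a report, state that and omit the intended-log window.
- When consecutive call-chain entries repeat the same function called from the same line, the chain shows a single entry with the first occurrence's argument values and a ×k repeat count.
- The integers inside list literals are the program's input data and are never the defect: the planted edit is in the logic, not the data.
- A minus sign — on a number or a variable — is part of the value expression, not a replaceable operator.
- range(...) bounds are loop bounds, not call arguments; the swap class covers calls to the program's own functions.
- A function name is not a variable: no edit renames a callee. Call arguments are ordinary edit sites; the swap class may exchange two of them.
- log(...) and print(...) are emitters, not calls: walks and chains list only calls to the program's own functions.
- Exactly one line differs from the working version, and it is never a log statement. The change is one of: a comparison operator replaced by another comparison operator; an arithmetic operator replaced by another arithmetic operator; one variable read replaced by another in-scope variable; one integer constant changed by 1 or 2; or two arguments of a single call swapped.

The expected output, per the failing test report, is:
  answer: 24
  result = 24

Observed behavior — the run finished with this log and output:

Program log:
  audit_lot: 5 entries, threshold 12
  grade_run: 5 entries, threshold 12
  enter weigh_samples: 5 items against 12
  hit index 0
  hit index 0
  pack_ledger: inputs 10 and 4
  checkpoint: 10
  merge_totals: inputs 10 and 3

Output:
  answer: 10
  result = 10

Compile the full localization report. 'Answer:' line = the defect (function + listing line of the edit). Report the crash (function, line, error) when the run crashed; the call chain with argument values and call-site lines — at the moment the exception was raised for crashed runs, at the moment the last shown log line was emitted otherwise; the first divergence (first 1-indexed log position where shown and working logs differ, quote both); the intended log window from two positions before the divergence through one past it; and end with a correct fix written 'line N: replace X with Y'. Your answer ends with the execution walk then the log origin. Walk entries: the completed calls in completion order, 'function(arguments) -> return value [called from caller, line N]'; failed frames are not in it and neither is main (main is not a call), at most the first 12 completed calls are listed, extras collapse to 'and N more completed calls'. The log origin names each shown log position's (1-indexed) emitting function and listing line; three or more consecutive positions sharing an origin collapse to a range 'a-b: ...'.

Answer: the defect is in grade_run at line 13.
Key fact: The earliest visible damage is log position 6 — 'pack_ledger: inputs 10 and 4' rather than the intended 'pack_ledger: inputs 24 and 4'.
Call chain: main -> merge_totals(10, 3) (called at line 44).
First divergence: position 6; shown 'pack_ledger: inputs 10 and 4' vs intended 'pack_ledger: inputs 24 and 4'.
Intended log window:
  4: hit index 0
  5: hit index 0
  6: pack_ledger: inputs 24 and 4
  7: checkpoint: 24
Execution walk:
  weigh_samples([12, 6, 3, 6, 11], 12) -> 0  [called from grade_run, line 10]
  grade_run([12, 6, 3, 6, 11], 12) -> 10  [called from audit_lot, line 26]
  pack_ledger(10, 4) -> 10  [called from audit_lot, line 28]
  audit_lot([12, 6, 3, 6, 11], 12) -> 10  [called from main, line 42]
  merge_totals(10, 3) -> 10  [called from main, line 44]
Log origin:
  1: from audit_lot, line 25
  2: from grade_run, line 9
  3: from weigh_samples, line 2
  4: from weigh_samples, line 5
  5: from grade_run, line 11
  6: from pack_ledger, line 16
  7: from main, line 43
  8: from merge_totals, line 31
A correct fix: line 13: replace `-` with `*`.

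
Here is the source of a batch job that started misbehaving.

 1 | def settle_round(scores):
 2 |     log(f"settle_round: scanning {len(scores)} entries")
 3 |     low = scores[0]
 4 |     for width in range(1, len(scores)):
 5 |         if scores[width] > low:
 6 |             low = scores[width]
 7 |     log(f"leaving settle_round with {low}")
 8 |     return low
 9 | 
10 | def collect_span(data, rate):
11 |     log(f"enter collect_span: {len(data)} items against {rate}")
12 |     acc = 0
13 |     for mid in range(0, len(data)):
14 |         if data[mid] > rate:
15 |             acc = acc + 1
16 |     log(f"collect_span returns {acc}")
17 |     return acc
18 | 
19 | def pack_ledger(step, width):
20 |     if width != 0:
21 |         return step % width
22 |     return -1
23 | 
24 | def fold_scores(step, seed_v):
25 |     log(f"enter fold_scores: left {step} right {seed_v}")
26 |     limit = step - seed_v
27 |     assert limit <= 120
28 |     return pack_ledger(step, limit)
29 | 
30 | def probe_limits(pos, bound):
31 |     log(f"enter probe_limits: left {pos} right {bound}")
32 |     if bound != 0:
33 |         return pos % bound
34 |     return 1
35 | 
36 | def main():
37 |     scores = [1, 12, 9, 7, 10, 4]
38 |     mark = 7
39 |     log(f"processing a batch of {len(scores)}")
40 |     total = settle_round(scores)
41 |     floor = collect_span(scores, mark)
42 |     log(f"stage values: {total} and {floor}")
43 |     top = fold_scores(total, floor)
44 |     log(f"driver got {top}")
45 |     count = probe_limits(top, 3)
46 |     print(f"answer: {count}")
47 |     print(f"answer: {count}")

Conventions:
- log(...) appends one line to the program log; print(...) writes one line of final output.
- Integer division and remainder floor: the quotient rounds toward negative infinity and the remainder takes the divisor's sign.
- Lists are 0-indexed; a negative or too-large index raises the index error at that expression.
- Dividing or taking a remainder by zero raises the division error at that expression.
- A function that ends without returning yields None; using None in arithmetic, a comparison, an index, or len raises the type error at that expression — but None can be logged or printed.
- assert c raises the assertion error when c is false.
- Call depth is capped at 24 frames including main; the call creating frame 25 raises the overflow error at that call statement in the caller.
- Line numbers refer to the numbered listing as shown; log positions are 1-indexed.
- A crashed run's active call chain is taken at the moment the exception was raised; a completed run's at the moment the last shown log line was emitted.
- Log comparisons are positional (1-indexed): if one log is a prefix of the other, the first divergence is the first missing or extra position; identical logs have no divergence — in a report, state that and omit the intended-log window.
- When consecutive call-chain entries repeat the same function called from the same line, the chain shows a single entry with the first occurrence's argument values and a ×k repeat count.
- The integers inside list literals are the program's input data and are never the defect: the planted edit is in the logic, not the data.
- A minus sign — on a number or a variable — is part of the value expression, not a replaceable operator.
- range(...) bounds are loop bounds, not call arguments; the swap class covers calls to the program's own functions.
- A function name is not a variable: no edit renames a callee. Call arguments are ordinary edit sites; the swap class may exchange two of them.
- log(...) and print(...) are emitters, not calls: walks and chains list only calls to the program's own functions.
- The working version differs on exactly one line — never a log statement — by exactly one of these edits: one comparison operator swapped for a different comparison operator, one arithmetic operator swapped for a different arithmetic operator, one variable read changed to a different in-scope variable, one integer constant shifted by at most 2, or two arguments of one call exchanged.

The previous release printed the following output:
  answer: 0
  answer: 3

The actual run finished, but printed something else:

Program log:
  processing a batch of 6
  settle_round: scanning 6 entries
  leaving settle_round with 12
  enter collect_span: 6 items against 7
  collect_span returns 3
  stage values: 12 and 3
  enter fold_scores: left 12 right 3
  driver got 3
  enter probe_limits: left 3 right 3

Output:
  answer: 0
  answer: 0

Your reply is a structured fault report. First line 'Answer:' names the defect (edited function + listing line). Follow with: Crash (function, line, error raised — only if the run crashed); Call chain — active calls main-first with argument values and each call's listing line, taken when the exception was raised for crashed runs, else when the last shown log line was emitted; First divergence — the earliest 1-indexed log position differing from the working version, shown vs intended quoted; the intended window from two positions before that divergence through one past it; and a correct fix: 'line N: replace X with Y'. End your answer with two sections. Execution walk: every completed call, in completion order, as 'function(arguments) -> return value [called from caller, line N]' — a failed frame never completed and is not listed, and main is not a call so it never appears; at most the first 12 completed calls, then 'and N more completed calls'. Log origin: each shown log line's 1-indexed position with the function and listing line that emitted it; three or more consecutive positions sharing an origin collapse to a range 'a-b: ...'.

Answer: the defect is in main at line 47.
Key observation: The two runs log identically and part ways only at the printed values.
Call chain: main -> probe_limits(3, 3) (called at line 45).
First divergence: there is none — every log position agrees.
Execution walk:
  settle_round([1, 12, 9, 7, 10, 4]) -> 12  [called from main, line 40]
  collect_span([1, 12, 9, 7, 10, 4], 7) -> 3  [called from main, line 41]
  pack_ledger(12, 9) -> 3  [called from fold_scores, line 28]
  fold_scores(12, 3) -> 3  [called from main, line 43]
  probe_limits(3, 3) -> 0  [called from main, line 45]
Log line origins:
  1: emitted by main (line 39)
  2: emitted by settle_round (line 2)
  3: emitted by settle_round (line 7)
  4: emitted by collect_span (line 11)
  5: emitted by collect_span (line 16)
  6: emitted by main (line 42)
  7: emitted by fold_scores (line 25)
  8: emitted by main (line 44)
  9: emitted by probe_limits (line 31)
A correct fix: line 47: replace `count` with `top`.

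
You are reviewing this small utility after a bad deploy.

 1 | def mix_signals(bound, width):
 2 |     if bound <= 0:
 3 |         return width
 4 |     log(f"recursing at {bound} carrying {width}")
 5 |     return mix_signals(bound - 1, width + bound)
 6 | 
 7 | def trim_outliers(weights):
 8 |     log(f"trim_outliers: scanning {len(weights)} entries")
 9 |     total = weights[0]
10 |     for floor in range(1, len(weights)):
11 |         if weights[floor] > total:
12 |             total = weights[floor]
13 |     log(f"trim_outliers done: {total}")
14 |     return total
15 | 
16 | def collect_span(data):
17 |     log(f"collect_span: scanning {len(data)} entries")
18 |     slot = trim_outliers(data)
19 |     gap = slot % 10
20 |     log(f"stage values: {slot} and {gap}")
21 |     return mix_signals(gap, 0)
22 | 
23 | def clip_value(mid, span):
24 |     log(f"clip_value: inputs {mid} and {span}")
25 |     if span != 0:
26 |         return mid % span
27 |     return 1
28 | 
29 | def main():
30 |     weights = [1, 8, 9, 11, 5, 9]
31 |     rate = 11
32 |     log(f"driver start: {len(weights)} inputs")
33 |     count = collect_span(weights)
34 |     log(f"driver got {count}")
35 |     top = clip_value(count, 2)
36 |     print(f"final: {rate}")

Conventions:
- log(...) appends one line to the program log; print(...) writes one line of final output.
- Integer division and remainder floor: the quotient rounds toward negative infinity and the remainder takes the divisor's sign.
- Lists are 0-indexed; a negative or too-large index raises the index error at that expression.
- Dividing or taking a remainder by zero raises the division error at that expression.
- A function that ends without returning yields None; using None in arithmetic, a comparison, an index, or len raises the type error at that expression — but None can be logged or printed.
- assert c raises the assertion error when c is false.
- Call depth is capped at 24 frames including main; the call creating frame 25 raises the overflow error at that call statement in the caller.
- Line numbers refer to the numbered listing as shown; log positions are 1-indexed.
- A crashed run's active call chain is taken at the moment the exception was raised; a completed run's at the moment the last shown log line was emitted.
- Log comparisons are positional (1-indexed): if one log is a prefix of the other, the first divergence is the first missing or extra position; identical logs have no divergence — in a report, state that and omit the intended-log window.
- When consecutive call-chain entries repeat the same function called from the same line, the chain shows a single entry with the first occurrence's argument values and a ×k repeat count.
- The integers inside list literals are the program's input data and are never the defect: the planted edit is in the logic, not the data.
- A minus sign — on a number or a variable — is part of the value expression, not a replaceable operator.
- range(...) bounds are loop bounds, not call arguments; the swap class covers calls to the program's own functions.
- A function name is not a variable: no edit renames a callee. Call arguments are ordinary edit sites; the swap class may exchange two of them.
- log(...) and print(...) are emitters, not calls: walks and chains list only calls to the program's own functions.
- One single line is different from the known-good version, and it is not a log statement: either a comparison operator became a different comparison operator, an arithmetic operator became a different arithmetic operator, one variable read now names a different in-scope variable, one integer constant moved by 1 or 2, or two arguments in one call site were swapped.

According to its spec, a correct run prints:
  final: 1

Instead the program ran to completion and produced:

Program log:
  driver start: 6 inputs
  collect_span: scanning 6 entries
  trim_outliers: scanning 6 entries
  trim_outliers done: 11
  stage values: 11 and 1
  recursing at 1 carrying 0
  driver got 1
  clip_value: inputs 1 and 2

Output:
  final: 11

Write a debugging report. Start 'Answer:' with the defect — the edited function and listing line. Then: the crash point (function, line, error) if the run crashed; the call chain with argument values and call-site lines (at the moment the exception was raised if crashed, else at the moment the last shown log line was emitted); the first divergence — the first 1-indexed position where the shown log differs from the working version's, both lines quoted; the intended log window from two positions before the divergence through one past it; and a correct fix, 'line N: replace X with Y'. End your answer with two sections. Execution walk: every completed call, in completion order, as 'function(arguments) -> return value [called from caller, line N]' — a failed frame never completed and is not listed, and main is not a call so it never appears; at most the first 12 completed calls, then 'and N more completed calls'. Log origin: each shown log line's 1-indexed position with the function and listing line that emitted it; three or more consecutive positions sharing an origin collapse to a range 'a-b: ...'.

Answer: the defect is in main at line 36.
Key fact: Nothing in the log betrays the bug — only the output does.
Call chain: main -> clip_value(1, 2) (called at line 35).
First divergence: none — the logs agree in full.
Execution walk:
  trim_outliers([1, 8, 9, 11, 5, 9]) -> 11  [called from collect_span, line 18]
  mix_signals(0, 1) -> 1  [called from mix_signals, line 5]
  mix_signals(1, 0) -> 1  [called from collect_span, line 21]
  collect_span([1, 8, 9, 11, 5, 9]) -> 1  [called from main, line 33]
  clip_value(1, 2) -> 1  [called from main, line 35]
Log origin:
  1: emitted by main (line 32)
  2: emitted by collect_span (line 17)
  3: emitted by trim_outliers (line 8)
  4: emitted by trim_outliers (line 13)
  5: emitted by collect_span (line 20)
  6: emitted by mix_signals (line 4)
  7: emitted by main (line 34)
  8: emitted by clip_value (line 24)
A correct fix: line 36: replace `rate` with `top`.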